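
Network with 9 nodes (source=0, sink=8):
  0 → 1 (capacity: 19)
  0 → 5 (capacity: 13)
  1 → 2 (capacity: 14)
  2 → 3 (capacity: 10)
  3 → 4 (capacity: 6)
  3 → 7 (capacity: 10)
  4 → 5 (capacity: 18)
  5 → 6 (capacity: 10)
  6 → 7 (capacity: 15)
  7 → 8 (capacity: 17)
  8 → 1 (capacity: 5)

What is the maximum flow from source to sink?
Maximum flow = 17

Max flow: 17

Flow assignment:
  0 → 1: 7/19
  0 → 5: 10/13
  1 → 2: 7/14
  2 → 3: 7/10
  3 → 7: 7/10
  5 → 6: 10/10
  6 → 7: 10/15
  7 → 8: 17/17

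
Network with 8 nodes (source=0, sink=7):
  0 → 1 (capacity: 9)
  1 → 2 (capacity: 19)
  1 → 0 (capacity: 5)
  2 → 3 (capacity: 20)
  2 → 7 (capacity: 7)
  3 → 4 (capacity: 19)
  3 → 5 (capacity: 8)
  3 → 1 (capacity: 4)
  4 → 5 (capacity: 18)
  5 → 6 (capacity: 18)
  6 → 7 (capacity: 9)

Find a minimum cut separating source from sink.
Min cut value = 9, edges: (0,1)

Min cut value: 9
Partition: S = [0], T = [1, 2, 3, 4, 5, 6, 7]
Cut edges: (0,1)

By max-flow min-cut theorem, max flow = min cut = 9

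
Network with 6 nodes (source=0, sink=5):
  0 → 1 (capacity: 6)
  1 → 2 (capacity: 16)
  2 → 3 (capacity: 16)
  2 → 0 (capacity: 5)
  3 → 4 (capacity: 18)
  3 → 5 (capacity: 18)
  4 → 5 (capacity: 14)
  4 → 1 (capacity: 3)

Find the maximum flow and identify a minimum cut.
Max flow = 6, Min cut edges: (0,1)

Maximum flow: 6
Minimum cut: (0,1)
Partition: S = [0], T = [1, 2, 3, 4, 5]

Max-flow min-cut theorem verified: both equal 6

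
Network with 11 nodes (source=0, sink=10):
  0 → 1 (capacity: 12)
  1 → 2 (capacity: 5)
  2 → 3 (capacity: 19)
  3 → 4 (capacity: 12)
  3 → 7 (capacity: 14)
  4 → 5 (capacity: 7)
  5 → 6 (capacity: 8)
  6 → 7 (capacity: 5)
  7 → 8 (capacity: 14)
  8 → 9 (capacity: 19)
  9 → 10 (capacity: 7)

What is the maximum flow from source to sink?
Maximum flow = 5

Max flow: 5

Flow assignment:
  0 → 1: 5/12
  1 → 2: 5/5
  2 → 3: 5/19
  3 → 7: 5/14
  7 → 8: 5/14
  8 → 9: 5/19
  9 → 10: 5/7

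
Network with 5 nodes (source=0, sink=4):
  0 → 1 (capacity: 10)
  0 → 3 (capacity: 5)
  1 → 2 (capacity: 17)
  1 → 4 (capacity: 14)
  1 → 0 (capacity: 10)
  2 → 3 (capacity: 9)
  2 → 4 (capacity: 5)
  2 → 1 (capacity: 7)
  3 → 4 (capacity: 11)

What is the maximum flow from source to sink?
Maximum flow = 15

Max flow: 15

Flow assignment:
  0 → 1: 10/10
  0 → 3: 5/5
  1 → 4: 10/14
  3 → 4: 5/11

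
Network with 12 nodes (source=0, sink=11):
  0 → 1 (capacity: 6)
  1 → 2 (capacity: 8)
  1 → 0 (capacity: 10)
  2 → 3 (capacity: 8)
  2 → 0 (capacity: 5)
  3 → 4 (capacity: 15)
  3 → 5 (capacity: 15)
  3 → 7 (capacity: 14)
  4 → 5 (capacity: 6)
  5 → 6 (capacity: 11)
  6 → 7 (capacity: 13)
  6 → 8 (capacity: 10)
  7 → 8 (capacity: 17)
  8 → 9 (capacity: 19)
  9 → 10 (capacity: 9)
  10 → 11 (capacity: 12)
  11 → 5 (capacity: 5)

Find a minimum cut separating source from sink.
Min cut value = 6, edges: (0,1)

Min cut value: 6
Partition: S = [0], T = [1, 2, 3, 4, 5, 6, 7, 8, 9, 10, 11]
Cut edges: (0,1)

By max-flow min-cut theorem, max flow = min cut = 6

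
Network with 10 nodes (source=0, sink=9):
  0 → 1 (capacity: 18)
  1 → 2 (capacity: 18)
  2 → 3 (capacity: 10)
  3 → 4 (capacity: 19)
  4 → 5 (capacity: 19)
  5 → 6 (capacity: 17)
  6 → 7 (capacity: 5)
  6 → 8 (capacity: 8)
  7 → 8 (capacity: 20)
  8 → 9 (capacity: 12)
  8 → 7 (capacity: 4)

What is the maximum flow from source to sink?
Maximum flow = 10

Max flow: 10

Flow assignment:
  0 → 1: 10/18
  1 → 2: 10/18
  2 → 3: 10/10
  3 → 4: 10/19
  4 → 5: 10/19
  5 → 6: 10/17
  6 → 7: 2/5
  6 → 8: 8/8
  7 → 8: 2/20
  8 → 9: 10/12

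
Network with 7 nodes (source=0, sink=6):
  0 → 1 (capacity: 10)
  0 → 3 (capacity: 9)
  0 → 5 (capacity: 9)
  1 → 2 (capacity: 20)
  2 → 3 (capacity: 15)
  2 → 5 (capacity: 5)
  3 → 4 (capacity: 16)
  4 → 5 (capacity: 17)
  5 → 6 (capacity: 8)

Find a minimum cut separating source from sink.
Min cut value = 8, edges: (5,6)

Min cut value: 8
Partition: S = [0, 1, 2, 3, 4, 5], T = [6]
Cut edges: (5,6)

By max-flow min-cut theorem, max flow = min cut = 8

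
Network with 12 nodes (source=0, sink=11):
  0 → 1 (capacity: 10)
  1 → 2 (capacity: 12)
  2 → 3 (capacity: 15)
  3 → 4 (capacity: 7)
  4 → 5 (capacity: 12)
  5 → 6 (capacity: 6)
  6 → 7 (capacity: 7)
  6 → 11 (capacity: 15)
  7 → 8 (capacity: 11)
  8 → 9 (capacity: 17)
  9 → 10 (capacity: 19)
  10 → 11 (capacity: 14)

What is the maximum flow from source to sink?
Maximum flow = 6

Max flow: 6

Flow assignment:
  0 → 1: 6/10
  1 → 2: 6/12
  2 → 3: 6/15
  3 → 4: 6/7
  4 → 5: 6/12
  5 → 6: 6/6
  6 → 11: 6/15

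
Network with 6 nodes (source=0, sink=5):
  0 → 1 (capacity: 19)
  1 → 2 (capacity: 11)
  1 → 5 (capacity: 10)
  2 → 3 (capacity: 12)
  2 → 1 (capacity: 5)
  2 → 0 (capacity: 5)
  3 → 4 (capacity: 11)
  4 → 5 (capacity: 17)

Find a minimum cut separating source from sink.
Min cut value = 19, edges: (0,1)

Min cut value: 19
Partition: S = [0], T = [1, 2, 3, 4, 5]
Cut edges: (0,1)

By max-flow min-cut theorem, max flow = min cut = 19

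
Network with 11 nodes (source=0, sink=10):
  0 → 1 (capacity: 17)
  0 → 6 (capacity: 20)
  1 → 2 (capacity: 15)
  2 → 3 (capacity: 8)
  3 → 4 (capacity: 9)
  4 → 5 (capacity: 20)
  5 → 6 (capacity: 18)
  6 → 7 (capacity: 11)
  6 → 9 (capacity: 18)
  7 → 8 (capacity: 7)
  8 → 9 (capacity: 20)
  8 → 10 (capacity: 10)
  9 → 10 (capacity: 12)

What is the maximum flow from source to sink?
Maximum flow = 19

Max flow: 19

Flow assignment:
  0 → 1: 8/17
  0 → 6: 11/20
  1 → 2: 8/15
  2 → 3: 8/8
  3 → 4: 8/9
  4 → 5: 8/20
  5 → 6: 8/18
  6 → 7: 7/11
  6 → 9: 12/18
  7 → 8: 7/7
  8 → 10: 7/10
  9 → 10: 12/12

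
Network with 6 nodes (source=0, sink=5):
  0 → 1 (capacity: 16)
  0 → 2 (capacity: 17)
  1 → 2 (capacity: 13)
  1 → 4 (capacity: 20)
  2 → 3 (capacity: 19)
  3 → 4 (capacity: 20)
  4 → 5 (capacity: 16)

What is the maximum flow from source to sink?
Maximum flow = 16

Max flow: 16

Flow assignment:
  0 → 2: 16/17
  2 → 3: 16/19
  3 → 4: 16/20
  4 → 5: 16/16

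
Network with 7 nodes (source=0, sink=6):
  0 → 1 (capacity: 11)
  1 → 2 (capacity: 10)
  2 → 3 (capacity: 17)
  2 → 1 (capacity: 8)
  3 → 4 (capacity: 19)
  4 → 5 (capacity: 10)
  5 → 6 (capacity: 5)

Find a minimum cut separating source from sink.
Min cut value = 5, edges: (5,6)

Min cut value: 5
Partition: S = [0, 1, 2, 3, 4, 5], T = [6]
Cut edges: (5,6)

By max-flow min-cut theorem, max flow = min cut = 5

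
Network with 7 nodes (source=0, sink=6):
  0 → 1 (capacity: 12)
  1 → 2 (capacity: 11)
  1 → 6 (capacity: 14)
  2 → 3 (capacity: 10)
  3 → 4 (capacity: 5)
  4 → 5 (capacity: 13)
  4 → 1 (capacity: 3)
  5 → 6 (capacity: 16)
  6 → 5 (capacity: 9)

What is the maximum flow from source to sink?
Maximum flow = 12

Max flow: 12

Flow assignment:
  0 → 1: 12/12
  1 → 6: 12/14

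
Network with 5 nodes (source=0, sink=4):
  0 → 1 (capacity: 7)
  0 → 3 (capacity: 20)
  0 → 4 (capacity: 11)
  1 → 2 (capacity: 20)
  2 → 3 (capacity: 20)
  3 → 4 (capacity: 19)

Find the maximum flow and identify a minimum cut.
Max flow = 30, Min cut edges: (0,4), (3,4)

Maximum flow: 30
Minimum cut: (0,4), (3,4)
Partition: S = [0, 1, 2, 3], T = [4]

Max-flow min-cut theorem verified: both equal 30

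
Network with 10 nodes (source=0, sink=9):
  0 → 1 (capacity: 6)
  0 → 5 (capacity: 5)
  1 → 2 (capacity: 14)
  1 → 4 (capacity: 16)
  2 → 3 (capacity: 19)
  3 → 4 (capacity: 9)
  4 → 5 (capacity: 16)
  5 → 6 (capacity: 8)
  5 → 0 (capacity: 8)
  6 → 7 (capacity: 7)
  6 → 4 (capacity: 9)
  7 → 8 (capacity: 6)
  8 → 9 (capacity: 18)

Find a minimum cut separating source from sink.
Min cut value = 6, edges: (7,8)

Min cut value: 6
Partition: S = [0, 1, 2, 3, 4, 5, 6, 7], T = [8, 9]
Cut edges: (7,8)

By max-flow min-cut theorem, max flow = min cut = 6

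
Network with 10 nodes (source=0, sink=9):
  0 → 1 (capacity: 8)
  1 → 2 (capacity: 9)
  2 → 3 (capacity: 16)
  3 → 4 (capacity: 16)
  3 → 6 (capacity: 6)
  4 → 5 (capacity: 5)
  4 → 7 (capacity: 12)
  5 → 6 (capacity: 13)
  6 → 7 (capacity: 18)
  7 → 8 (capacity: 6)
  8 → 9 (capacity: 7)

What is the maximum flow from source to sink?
Maximum flow = 6

Max flow: 6

Flow assignment:
  0 → 1: 6/8
  1 → 2: 6/9
  2 → 3: 6/16
  3 → 4: 6/16
  4 → 7: 6/12
  7 → 8: 6/6
  8 → 9: 6/7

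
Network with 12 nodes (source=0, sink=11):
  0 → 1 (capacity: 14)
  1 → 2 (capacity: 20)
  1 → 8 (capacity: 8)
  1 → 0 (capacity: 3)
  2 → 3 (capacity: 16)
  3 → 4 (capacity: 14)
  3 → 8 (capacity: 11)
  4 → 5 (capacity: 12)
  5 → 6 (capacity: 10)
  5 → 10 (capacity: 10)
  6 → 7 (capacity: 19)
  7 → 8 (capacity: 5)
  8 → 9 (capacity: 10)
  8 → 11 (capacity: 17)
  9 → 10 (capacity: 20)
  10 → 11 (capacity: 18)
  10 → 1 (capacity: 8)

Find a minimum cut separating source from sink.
Min cut value = 14, edges: (0,1)

Min cut value: 14
Partition: S = [0], T = [1, 2, 3, 4, 5, 6, 7, 8, 9, 10, 11]
Cut edges: (0,1)

By max-flow min-cut theorem, max flow = min cut = 14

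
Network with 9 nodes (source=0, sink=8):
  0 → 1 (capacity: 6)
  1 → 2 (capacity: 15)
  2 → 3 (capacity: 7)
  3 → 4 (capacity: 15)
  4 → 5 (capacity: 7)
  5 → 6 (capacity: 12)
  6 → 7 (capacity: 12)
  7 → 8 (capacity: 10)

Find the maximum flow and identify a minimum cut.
Max flow = 6, Min cut edges: (0,1)

Maximum flow: 6
Minimum cut: (0,1)
Partition: S = [0], T = [1, 2, 3, 4, 5, 6, 7, 8]

Max-flow min-cut theorem verified: both equal 6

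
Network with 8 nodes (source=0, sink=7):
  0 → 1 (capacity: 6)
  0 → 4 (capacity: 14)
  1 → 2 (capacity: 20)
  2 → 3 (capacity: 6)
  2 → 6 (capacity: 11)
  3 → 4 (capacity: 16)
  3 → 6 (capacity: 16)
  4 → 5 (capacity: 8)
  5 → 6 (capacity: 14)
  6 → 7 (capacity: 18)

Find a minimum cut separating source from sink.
Min cut value = 14, edges: (0,1), (4,5)

Min cut value: 14
Partition: S = [0, 4], T = [1, 2, 3, 5, 6, 7]
Cut edges: (0,1), (4,5)

By max-flow min-cut theorem, max flow = min cut = 14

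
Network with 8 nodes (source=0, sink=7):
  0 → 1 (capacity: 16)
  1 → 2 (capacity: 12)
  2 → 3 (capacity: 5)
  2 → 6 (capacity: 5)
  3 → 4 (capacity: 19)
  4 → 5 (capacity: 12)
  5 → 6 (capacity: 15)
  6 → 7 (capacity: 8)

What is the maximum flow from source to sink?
Maximum flow = 8

Max flow: 8

Flow assignment:
  0 → 1: 8/16
  1 → 2: 8/12
  2 → 3: 5/5
  2 → 6: 3/5
  3 → 4: 5/19
  4 → 5: 5/12
  5 → 6: 5/15
  6 → 7: 8/8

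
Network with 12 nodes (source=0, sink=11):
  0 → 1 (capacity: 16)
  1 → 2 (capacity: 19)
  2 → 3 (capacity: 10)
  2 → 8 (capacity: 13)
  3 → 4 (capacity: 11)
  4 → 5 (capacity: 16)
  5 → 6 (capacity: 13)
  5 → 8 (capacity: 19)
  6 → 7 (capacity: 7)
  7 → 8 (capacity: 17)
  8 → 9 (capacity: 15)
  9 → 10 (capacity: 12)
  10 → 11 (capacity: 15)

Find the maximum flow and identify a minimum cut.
Max flow = 12, Min cut edges: (9,10)

Maximum flow: 12
Minimum cut: (9,10)
Partition: S = [0, 1, 2, 3, 4, 5, 6, 7, 8, 9], T = [10, 11]

Max-flow min-cut theorem verified: both equal 12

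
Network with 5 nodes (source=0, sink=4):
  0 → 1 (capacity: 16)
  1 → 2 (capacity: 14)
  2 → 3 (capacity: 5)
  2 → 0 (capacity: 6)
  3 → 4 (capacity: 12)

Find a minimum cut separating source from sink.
Min cut value = 5, edges: (2,3)

Min cut value: 5
Partition: S = [0, 1, 2], T = [3, 4]
Cut edges: (2,3)

By max-flow min-cut theorem, max flow = min cut = 5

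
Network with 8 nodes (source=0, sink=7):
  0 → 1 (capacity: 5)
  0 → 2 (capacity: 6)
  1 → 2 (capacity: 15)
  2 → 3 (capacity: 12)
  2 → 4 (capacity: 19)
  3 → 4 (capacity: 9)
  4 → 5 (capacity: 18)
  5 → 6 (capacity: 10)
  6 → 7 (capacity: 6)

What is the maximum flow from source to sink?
Maximum flow = 6

Max flow: 6

Flow assignment:
  0 → 1: 5/5
  0 → 2: 1/6
  1 → 2: 5/15
  2 → 4: 6/19
  4 → 5: 6/18
  5 → 6: 6/10
  6 → 7: 6/6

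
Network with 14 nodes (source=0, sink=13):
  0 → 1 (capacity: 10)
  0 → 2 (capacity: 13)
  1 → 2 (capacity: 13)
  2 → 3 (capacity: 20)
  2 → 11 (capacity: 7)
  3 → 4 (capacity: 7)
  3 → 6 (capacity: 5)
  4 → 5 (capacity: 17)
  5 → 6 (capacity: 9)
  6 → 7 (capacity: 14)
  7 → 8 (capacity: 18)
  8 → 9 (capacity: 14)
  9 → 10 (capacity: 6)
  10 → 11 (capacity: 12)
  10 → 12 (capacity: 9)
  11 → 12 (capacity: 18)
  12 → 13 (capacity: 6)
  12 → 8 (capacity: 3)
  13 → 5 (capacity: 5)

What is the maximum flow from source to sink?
Maximum flow = 6

Max flow: 6

Flow assignment:
  0 → 1: 6/10
  1 → 2: 6/13
  2 → 3: 6/20
  3 → 4: 6/7
  4 → 5: 6/17
  5 → 6: 6/9
  6 → 7: 6/14
  7 → 8: 6/18
  8 → 9: 6/14
  9 → 10: 6/6
  10 → 11: 6/12
  11 → 12: 6/18
  12 → 13: 6/6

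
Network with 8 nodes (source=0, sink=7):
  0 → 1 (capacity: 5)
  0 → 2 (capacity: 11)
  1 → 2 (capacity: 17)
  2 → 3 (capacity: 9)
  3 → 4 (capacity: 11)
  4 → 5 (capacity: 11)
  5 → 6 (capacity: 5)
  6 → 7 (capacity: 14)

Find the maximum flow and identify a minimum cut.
Max flow = 5, Min cut edges: (5,6)

Maximum flow: 5
Minimum cut: (5,6)
Partition: S = [0, 1, 2, 3, 4, 5], T = [6, 7]

Max-flow min-cut theorem verified: both equal 5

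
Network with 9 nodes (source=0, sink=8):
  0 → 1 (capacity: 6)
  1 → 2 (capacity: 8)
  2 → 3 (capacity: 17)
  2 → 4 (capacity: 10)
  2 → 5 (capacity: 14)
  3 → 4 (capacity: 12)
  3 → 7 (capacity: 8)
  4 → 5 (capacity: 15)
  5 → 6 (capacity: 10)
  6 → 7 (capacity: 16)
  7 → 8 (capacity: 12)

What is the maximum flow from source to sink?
Maximum flow = 6

Max flow: 6

Flow assignment:
  0 → 1: 6/6
  1 → 2: 6/8
  2 → 3: 6/17
  3 → 7: 6/8
  7 → 8: 6/12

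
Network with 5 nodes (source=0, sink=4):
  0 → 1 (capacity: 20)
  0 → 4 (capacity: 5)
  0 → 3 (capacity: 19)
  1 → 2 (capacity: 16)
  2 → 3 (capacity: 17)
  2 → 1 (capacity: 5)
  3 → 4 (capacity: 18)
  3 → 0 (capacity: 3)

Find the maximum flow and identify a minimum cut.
Max flow = 23, Min cut edges: (0,4), (3,4)

Maximum flow: 23
Minimum cut: (0,4), (3,4)
Partition: S = [0, 1, 2, 3], T = [4]

Max-flow min-cut theorem verified: both equal 23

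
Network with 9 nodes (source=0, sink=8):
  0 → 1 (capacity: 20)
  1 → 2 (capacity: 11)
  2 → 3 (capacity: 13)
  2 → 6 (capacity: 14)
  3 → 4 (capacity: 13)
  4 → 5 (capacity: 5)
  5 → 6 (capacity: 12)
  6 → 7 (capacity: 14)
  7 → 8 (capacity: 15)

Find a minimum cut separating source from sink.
Min cut value = 11, edges: (1,2)

Min cut value: 11
Partition: S = [0, 1], T = [2, 3, 4, 5, 6, 7, 8]
Cut edges: (1,2)

By max-flow min-cut theorem, max flow = min cut = 11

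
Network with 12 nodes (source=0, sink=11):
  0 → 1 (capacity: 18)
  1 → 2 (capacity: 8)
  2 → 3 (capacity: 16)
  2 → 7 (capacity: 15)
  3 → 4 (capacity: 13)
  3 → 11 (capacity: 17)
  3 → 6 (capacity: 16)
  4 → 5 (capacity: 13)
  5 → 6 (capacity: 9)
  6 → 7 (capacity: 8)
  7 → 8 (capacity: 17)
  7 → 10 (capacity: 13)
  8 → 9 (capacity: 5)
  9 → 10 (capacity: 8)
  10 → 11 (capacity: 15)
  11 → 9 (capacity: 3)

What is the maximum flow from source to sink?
Maximum flow = 8

Max flow: 8

Flow assignment:
  0 → 1: 8/18
  1 → 2: 8/8
  2 → 3: 8/16
  3 → 11: 8/17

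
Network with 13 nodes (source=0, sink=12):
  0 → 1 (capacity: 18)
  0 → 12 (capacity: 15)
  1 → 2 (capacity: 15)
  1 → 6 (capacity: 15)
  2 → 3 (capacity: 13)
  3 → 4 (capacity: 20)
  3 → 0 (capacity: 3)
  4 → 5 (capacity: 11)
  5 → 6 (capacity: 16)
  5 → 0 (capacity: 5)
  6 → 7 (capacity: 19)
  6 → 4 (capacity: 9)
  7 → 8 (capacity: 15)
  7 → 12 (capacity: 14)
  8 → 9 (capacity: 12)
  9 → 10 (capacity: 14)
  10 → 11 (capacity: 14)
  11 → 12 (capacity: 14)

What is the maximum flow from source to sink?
Maximum flow = 33

Max flow: 33

Flow assignment:
  0 → 1: 18/18
  0 → 12: 15/15
  1 → 2: 3/15
  1 → 6: 15/15
  2 → 3: 3/13
  3 → 4: 3/20
  4 → 5: 3/11
  5 → 6: 3/16
  6 → 7: 18/19
  7 → 8: 4/15
  7 → 12: 14/14
  8 → 9: 4/12
  9 → 10: 4/14
  10 → 11: 4/14
  11 → 12: 4/14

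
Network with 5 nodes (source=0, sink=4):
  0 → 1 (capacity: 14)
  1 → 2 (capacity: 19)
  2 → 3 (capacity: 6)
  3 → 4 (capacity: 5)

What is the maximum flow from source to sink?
Maximum flow = 5

Max flow: 5

Flow assignment:
  0 → 1: 5/14
  1 → 2: 5/19
  2 → 3: 5/6
  3 → 4: 5/5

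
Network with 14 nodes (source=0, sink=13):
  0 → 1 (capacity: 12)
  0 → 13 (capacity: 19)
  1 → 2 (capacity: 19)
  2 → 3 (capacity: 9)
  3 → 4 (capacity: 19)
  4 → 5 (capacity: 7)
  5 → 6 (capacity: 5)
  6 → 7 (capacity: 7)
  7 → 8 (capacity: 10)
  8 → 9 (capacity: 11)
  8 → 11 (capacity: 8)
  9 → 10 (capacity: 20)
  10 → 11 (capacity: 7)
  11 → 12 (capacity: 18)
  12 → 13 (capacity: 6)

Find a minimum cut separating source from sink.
Min cut value = 24, edges: (0,13), (5,6)

Min cut value: 24
Partition: S = [0, 1, 2, 3, 4, 5], T = [6, 7, 8, 9, 10, 11, 12, 13]
Cut edges: (0,13), (5,6)

By max-flow min-cut theorem, max flow = min cut = 24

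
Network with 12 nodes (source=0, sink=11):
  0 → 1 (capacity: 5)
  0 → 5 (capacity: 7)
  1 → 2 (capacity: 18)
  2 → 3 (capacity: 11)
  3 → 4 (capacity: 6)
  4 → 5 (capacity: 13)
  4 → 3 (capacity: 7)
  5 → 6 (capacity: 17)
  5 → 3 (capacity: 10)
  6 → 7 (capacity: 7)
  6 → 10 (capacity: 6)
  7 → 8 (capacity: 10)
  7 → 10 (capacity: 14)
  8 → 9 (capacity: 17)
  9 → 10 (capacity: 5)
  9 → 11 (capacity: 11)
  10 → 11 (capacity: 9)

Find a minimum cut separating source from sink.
Min cut value = 12, edges: (0,1), (0,5)

Min cut value: 12
Partition: S = [0], T = [1, 2, 3, 4, 5, 6, 7, 8, 9, 10, 11]
Cut edges: (0,1), (0,5)

By max-flow min-cut theorem, max flow = min cut = 12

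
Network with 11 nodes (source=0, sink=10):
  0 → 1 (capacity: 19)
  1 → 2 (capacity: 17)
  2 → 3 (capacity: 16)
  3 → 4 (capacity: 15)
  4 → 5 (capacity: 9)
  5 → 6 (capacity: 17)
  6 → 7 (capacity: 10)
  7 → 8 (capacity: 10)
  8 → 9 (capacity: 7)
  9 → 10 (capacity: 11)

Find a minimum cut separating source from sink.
Min cut value = 7, edges: (8,9)

Min cut value: 7
Partition: S = [0, 1, 2, 3, 4, 5, 6, 7, 8], T = [9, 10]
Cut edges: (8,9)

By max-flow min-cut theorem, max flow = min cut = 7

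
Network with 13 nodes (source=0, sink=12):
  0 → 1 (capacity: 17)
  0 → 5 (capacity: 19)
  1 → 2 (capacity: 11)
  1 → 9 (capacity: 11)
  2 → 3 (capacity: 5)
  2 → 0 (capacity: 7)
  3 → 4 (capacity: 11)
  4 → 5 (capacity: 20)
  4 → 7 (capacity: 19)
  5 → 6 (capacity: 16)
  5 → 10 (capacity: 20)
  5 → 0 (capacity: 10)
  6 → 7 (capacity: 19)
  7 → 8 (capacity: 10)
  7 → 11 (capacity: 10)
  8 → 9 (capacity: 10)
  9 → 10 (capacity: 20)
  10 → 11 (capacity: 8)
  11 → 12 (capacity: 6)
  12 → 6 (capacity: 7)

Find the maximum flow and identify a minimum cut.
Max flow = 6, Min cut edges: (11,12)

Maximum flow: 6
Minimum cut: (11,12)
Partition: S = [0, 1, 2, 3, 4, 5, 6, 7, 8, 9, 10, 11], T = [12]

Max-flow min-cut theorem verified: both equal 6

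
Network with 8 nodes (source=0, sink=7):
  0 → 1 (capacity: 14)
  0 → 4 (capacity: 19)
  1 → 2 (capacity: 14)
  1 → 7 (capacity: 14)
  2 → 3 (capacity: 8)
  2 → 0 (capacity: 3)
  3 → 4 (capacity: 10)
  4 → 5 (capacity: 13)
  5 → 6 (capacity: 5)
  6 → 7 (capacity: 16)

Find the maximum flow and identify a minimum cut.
Max flow = 19, Min cut edges: (1,7), (5,6)

Maximum flow: 19
Minimum cut: (1,7), (5,6)
Partition: S = [0, 1, 2, 3, 4, 5], T = [6, 7]

Max-flow min-cut theorem verified: both equal 19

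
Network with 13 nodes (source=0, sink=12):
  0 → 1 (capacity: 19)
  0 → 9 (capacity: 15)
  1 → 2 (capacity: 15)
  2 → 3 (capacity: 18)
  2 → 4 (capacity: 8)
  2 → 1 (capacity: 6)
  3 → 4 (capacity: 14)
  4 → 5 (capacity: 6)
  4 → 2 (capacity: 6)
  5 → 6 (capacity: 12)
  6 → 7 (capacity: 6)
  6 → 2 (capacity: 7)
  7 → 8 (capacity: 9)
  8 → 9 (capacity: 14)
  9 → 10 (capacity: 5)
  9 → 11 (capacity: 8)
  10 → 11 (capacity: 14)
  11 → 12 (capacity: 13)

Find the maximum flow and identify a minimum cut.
Max flow = 13, Min cut edges: (11,12)

Maximum flow: 13
Minimum cut: (11,12)
Partition: S = [0, 1, 2, 3, 4, 5, 6, 7, 8, 9, 10, 11], T = [12]

Max-flow min-cut theorem verified: both equal 13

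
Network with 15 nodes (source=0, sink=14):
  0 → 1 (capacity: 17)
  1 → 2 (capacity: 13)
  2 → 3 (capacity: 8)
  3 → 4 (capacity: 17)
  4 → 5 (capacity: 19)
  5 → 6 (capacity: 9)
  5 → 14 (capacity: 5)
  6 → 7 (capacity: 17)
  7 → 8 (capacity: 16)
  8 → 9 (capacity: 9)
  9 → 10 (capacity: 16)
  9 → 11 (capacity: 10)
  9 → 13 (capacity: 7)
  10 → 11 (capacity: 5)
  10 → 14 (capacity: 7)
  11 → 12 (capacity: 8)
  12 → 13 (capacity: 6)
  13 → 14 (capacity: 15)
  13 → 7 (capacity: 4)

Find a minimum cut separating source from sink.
Min cut value = 8, edges: (2,3)

Min cut value: 8
Partition: S = [0, 1, 2], T = [3, 4, 5, 6, 7, 8, 9, 10, 11, 12, 13, 14]
Cut edges: (2,3)

By max-flow min-cut theorem, max flow = min cut = 8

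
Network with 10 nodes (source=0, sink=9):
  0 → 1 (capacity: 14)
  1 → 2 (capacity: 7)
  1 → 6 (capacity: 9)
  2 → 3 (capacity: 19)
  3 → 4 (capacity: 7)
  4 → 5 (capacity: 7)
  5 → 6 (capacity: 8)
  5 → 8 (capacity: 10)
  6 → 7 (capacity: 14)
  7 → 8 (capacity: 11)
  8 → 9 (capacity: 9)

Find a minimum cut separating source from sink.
Min cut value = 9, edges: (8,9)

Min cut value: 9
Partition: S = [0, 1, 2, 3, 4, 5, 6, 7, 8], T = [9]
Cut edges: (8,9)

By max-flow min-cut theorem, max flow = min cut = 9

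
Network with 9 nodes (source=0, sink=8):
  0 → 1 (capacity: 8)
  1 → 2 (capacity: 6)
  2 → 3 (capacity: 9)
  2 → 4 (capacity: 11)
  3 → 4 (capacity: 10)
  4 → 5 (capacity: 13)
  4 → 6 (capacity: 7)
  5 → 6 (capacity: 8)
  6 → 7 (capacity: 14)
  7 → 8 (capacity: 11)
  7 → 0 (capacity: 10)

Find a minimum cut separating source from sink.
Min cut value = 6, edges: (1,2)

Min cut value: 6
Partition: S = [0, 1], T = [2, 3, 4, 5, 6, 7, 8]
Cut edges: (1,2)

By max-flow min-cut theorem, max flow = min cut = 6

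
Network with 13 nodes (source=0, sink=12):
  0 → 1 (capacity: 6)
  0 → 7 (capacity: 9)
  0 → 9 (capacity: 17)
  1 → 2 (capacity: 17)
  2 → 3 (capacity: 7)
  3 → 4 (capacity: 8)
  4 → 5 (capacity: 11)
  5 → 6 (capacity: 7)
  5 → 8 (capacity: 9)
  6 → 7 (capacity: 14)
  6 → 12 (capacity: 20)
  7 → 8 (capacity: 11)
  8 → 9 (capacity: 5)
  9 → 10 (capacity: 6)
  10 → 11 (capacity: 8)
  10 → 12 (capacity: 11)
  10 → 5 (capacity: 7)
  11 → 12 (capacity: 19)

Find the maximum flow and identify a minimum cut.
Max flow = 12, Min cut edges: (0,1), (9,10)

Maximum flow: 12
Minimum cut: (0,1), (9,10)
Partition: S = [0, 7, 8, 9], T = [1, 2, 3, 4, 5, 6, 10, 11, 12]

Max-flow min-cut theorem verified: both equal 12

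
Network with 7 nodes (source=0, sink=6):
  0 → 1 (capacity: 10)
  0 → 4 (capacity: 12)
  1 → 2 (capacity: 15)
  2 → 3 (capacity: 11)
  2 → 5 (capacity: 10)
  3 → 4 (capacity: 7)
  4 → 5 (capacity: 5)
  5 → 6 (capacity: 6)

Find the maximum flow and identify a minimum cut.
Max flow = 6, Min cut edges: (5,6)

Maximum flow: 6
Minimum cut: (5,6)
Partition: S = [0, 1, 2, 3, 4, 5], T = [6]

Max-flow min-cut theorem verified: both equal 6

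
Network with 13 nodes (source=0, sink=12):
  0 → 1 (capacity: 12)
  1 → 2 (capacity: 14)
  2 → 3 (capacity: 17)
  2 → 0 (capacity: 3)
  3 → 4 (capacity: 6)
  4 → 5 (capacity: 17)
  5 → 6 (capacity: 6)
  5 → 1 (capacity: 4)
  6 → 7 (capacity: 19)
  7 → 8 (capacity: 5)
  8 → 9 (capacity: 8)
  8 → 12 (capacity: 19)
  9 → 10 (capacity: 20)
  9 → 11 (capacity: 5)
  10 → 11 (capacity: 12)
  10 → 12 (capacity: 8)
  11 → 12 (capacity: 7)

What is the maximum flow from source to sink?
Maximum flow = 5

Max flow: 5

Flow assignment:
  0 → 1: 8/12
  1 → 2: 9/14
  2 → 3: 6/17
  2 → 0: 3/3
  3 → 4: 6/6
  4 → 5: 6/17
  5 → 6: 5/6
  5 → 1: 1/4
  6 → 7: 5/19
  7 → 8: 5/5
  8 → 12: 5/19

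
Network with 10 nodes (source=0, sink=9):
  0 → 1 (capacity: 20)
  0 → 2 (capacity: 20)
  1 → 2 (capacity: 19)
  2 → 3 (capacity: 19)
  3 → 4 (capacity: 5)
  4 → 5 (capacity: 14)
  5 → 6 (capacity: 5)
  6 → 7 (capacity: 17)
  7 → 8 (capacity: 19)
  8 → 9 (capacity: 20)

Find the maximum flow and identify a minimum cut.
Max flow = 5, Min cut edges: (5,6)

Maximum flow: 5
Minimum cut: (5,6)
Partition: S = [0, 1, 2, 3, 4, 5], T = [6, 7, 8, 9]

Max-flow min-cut theorem verified: both equal 5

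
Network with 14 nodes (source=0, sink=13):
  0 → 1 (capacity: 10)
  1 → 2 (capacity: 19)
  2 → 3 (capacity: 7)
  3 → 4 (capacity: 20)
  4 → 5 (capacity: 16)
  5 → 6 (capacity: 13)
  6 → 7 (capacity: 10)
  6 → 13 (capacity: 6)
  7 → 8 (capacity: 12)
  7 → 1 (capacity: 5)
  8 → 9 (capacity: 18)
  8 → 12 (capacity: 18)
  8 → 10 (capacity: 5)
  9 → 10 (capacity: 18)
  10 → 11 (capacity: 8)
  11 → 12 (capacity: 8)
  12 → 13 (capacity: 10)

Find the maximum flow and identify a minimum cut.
Max flow = 7, Min cut edges: (2,3)

Maximum flow: 7
Minimum cut: (2,3)
Partition: S = [0, 1, 2], T = [3, 4, 5, 6, 7, 8, 9, 10, 11, 12, 13]

Max-flow min-cut theorem verified: both equal 7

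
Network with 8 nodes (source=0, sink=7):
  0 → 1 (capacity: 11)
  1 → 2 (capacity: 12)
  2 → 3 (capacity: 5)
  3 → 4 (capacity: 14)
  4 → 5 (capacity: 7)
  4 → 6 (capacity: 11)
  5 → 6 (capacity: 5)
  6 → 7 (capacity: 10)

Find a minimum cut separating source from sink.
Min cut value = 5, edges: (2,3)

Min cut value: 5
Partition: S = [0, 1, 2], T = [3, 4, 5, 6, 7]
Cut edges: (2,3)

By max-flow min-cut theorem, max flow = min cut = 5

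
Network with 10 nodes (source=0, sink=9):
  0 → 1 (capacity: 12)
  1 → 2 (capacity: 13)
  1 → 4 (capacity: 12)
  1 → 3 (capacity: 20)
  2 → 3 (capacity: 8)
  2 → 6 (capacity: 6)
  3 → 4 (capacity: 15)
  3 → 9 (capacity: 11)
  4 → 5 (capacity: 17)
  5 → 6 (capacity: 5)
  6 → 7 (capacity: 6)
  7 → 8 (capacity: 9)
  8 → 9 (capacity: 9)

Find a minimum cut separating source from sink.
Min cut value = 12, edges: (0,1)

Min cut value: 12
Partition: S = [0], T = [1, 2, 3, 4, 5, 6, 7, 8, 9]
Cut edges: (0,1)

By max-flow min-cut theorem, max flow = min cut = 12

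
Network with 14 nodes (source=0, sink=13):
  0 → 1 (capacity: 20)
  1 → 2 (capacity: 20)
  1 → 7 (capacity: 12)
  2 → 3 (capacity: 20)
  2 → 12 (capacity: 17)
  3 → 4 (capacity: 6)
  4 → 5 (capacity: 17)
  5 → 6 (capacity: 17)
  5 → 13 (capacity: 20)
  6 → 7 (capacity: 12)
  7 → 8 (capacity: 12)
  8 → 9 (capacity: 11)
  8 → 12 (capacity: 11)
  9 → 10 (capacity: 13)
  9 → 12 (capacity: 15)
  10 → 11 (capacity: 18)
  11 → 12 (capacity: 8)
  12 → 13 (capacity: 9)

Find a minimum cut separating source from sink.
Min cut value = 15, edges: (3,4), (12,13)

Min cut value: 15
Partition: S = [0, 1, 2, 3, 6, 7, 8, 9, 10, 11, 12], T = [4, 5, 13]
Cut edges: (3,4), (12,13)

By max-flow min-cut theorem, max flow = min cut = 15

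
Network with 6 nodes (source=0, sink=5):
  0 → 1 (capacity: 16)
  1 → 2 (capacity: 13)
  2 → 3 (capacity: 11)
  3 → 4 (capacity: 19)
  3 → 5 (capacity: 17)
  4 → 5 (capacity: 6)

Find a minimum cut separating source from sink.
Min cut value = 11, edges: (2,3)

Min cut value: 11
Partition: S = [0, 1, 2], T = [3, 4, 5]
Cut edges: (2,3)

By max-flow min-cut theorem, max flow = min cut = 11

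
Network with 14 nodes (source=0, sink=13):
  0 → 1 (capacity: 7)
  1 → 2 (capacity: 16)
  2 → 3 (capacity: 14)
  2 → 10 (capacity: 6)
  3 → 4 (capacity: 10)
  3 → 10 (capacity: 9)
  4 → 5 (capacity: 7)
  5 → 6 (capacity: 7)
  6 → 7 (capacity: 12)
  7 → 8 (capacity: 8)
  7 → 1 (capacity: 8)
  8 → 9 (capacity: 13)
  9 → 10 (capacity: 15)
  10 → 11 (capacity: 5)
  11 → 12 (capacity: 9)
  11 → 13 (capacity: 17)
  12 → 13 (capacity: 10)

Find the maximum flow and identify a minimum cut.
Max flow = 5, Min cut edges: (10,11)

Maximum flow: 5
Minimum cut: (10,11)
Partition: S = [0, 1, 2, 3, 4, 5, 6, 7, 8, 9, 10], T = [11, 12, 13]

Max-flow min-cut theorem verified: both equal 5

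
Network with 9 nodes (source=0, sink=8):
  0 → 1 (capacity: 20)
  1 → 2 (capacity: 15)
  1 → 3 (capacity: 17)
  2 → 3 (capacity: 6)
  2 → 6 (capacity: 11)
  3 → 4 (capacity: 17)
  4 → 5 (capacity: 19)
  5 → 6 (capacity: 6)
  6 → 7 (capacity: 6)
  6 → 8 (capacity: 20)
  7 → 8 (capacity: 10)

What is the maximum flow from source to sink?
Maximum flow = 17

Max flow: 17

Flow assignment:
  0 → 1: 17/20
  1 → 2: 15/15
  1 → 3: 2/17
  2 → 3: 4/6
  2 → 6: 11/11
  3 → 4: 6/17
  4 → 5: 6/19
  5 → 6: 6/6
  6 → 8: 17/20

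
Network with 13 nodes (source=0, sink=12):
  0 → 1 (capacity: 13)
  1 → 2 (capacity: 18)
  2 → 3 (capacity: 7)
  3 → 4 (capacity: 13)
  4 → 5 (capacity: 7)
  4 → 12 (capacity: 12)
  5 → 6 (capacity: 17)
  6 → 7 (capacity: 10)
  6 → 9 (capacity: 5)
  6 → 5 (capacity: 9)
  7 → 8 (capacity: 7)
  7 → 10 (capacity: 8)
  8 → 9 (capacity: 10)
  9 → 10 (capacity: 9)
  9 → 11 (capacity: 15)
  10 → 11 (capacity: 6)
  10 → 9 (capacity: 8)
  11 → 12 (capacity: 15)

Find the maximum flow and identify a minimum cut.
Max flow = 7, Min cut edges: (2,3)

Maximum flow: 7
Minimum cut: (2,3)
Partition: S = [0, 1, 2], T = [3, 4, 5, 6, 7, 8, 9, 10, 11, 12]

Max-flow min-cut theorem verified: both equal 7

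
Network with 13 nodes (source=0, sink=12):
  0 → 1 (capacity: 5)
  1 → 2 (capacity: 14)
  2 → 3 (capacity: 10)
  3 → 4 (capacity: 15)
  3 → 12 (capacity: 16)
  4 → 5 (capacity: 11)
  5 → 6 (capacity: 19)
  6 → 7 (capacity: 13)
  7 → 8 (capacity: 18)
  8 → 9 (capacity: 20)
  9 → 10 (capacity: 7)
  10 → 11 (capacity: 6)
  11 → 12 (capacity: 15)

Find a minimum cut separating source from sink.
Min cut value = 5, edges: (0,1)

Min cut value: 5
Partition: S = [0], T = [1, 2, 3, 4, 5, 6, 7, 8, 9, 10, 11, 12]
Cut edges: (0,1)

By max-flow min-cut theorem, max flow = min cut = 5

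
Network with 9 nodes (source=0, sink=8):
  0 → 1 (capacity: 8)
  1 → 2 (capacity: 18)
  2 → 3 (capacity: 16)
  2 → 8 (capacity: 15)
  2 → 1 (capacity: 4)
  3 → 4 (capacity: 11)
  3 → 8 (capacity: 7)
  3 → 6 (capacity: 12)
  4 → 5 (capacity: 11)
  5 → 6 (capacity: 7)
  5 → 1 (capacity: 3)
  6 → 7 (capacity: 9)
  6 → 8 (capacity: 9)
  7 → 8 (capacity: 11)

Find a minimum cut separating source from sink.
Min cut value = 8, edges: (0,1)

Min cut value: 8
Partition: S = [0], T = [1, 2, 3, 4, 5, 6, 7, 8]
Cut edges: (0,1)

By max-flow min-cut theorem, max flow = min cut = 8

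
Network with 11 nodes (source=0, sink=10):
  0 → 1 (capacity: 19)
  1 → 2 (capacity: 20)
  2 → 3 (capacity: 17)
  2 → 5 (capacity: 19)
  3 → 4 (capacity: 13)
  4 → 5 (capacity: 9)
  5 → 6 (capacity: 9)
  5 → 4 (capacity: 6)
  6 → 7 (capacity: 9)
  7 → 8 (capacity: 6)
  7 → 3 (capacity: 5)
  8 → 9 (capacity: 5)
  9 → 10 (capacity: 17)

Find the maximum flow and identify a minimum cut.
Max flow = 5, Min cut edges: (8,9)

Maximum flow: 5
Minimum cut: (8,9)
Partition: S = [0, 1, 2, 3, 4, 5, 6, 7, 8], T = [9, 10]

Max-flow min-cut theorem verified: both equal 5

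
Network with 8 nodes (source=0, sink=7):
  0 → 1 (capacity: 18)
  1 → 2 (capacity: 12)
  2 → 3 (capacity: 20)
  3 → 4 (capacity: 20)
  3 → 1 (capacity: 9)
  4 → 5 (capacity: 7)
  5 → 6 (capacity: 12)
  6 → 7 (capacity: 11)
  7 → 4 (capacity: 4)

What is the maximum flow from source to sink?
Maximum flow = 7

Max flow: 7

Flow assignment:
  0 → 1: 7/18
  1 → 2: 12/12
  2 → 3: 12/20
  3 → 4: 7/20
  3 → 1: 5/9
  4 → 5: 7/7
  5 → 6: 7/12
  6 → 7: 7/11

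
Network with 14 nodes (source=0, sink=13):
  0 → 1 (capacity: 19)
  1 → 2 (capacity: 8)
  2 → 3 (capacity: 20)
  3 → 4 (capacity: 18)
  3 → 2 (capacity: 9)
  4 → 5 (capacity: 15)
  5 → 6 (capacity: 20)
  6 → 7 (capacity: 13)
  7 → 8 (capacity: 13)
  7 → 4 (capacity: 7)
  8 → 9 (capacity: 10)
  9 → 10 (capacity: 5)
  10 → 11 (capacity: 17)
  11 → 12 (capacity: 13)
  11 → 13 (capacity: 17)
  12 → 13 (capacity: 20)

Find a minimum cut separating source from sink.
Min cut value = 5, edges: (9,10)

Min cut value: 5
Partition: S = [0, 1, 2, 3, 4, 5, 6, 7, 8, 9], T = [10, 11, 12, 13]
Cut edges: (9,10)

By max-flow min-cut theorem, max flow = min cut = 5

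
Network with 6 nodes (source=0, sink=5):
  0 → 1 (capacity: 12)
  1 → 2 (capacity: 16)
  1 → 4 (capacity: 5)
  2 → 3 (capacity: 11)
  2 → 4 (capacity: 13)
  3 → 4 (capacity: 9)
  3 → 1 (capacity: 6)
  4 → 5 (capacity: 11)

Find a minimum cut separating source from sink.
Min cut value = 11, edges: (4,5)

Min cut value: 11
Partition: S = [0, 1, 2, 3, 4], T = [5]
Cut edges: (4,5)

By max-flow min-cut theorem, max flow = min cut = 11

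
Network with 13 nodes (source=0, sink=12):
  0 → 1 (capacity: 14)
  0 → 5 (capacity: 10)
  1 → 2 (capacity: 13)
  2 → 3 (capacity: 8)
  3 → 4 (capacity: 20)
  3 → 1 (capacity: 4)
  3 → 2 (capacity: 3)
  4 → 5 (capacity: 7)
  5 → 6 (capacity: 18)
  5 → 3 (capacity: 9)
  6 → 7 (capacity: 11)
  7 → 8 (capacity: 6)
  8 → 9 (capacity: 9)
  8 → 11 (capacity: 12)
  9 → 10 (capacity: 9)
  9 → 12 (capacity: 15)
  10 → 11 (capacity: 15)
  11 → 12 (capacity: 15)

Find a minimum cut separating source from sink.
Min cut value = 6, edges: (7,8)

Min cut value: 6
Partition: S = [0, 1, 2, 3, 4, 5, 6, 7], T = [8, 9, 10, 11, 12]
Cut edges: (7,8)

By max-flow min-cut theorem, max flow = min cut = 6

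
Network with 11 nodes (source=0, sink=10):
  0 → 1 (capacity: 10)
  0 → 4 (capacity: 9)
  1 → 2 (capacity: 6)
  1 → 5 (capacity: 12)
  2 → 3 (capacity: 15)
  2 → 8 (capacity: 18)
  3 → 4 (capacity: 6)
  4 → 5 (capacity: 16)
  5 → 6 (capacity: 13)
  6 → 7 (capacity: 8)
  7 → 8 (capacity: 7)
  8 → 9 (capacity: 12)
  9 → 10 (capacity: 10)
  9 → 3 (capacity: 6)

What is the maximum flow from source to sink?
Maximum flow = 10

Max flow: 10

Flow assignment:
  0 → 1: 3/10
  0 → 4: 7/9
  1 → 2: 3/6
  2 → 8: 3/18
  4 → 5: 7/16
  5 → 6: 7/13
  6 → 7: 7/8
  7 → 8: 7/7
  8 → 9: 10/12
  9 → 10: 10/10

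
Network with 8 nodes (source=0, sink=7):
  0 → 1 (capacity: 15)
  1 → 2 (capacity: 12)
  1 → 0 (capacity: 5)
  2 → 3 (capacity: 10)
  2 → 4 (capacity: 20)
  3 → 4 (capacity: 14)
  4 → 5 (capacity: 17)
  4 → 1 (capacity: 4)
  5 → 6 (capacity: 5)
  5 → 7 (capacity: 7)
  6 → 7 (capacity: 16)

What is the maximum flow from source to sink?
Maximum flow = 12

Max flow: 12

Flow assignment:
  0 → 1: 12/15
  1 → 2: 12/12
  2 → 4: 12/20
  4 → 5: 12/17
  5 → 6: 5/5
  5 → 7: 7/7
  6 → 7: 5/16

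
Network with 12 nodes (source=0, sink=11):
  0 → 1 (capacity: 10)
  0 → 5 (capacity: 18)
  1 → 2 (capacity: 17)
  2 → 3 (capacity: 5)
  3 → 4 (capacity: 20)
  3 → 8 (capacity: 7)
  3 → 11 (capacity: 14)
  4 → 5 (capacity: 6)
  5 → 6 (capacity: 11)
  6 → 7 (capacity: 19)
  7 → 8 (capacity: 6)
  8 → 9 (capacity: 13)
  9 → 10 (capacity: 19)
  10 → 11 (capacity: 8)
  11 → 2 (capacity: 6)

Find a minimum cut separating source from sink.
Min cut value = 11, edges: (2,3), (7,8)

Min cut value: 11
Partition: S = [0, 1, 2, 4, 5, 6, 7], T = [3, 8, 9, 10, 11]
Cut edges: (2,3), (7,8)

By max-flow min-cut theorem, max flow = min cut = 11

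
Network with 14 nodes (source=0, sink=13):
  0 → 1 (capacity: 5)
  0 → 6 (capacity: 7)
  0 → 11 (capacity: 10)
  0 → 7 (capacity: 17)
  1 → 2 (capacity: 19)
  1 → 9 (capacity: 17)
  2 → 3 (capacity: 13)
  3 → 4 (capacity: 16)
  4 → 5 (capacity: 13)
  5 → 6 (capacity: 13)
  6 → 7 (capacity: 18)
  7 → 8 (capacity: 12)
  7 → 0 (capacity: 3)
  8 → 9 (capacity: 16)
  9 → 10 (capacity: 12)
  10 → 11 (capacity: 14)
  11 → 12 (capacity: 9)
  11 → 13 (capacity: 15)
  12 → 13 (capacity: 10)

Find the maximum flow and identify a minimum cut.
Max flow = 22, Min cut edges: (0,11), (9,10)

Maximum flow: 22
Minimum cut: (0,11), (9,10)
Partition: S = [0, 1, 2, 3, 4, 5, 6, 7, 8, 9], T = [10, 11, 12, 13]

Max-flow min-cut theorem verified: both equal 22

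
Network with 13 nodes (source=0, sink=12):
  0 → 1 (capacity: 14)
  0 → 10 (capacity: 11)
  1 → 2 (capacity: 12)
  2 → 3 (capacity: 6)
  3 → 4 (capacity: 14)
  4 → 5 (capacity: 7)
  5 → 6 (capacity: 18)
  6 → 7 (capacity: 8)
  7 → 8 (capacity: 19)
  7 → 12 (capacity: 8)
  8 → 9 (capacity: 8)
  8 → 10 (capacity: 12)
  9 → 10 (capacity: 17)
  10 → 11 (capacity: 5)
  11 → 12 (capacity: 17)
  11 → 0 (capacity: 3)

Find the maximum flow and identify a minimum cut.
Max flow = 11, Min cut edges: (2,3), (10,11)

Maximum flow: 11
Minimum cut: (2,3), (10,11)
Partition: S = [0, 1, 2, 8, 9, 10], T = [3, 4, 5, 6, 7, 11, 12]

Max-flow min-cut theorem verified: both equal 11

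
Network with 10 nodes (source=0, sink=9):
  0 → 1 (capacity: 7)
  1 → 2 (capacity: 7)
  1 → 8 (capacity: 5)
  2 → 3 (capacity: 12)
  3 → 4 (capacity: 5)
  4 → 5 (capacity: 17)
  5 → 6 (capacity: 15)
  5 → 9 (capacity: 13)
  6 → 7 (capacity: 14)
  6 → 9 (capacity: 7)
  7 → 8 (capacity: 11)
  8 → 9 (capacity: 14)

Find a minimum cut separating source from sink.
Min cut value = 7, edges: (0,1)

Min cut value: 7
Partition: S = [0], T = [1, 2, 3, 4, 5, 6, 7, 8, 9]
Cut edges: (0,1)

By max-flow min-cut theorem, max flow = min cut = 7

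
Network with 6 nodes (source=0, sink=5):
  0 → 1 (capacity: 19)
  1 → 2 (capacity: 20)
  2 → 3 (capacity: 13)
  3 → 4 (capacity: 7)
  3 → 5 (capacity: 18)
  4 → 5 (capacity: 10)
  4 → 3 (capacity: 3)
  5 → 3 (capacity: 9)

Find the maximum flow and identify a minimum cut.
Max flow = 13, Min cut edges: (2,3)

Maximum flow: 13
Minimum cut: (2,3)
Partition: S = [0, 1, 2], T = [3, 4, 5]

Max-flow min-cut theorem verified: both equal 13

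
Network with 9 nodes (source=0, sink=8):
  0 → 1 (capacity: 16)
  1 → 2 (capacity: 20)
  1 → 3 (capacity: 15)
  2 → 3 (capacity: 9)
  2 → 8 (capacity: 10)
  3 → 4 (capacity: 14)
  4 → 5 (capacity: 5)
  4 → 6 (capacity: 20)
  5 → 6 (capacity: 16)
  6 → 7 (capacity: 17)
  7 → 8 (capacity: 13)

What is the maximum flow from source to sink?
Maximum flow = 16

Max flow: 16

Flow assignment:
  0 → 1: 16/16
  1 → 2: 10/20
  1 → 3: 6/15
  2 → 8: 10/10
  3 → 4: 6/14
  4 → 6: 6/20
  6 → 7: 6/17
  7 → 8: 6/13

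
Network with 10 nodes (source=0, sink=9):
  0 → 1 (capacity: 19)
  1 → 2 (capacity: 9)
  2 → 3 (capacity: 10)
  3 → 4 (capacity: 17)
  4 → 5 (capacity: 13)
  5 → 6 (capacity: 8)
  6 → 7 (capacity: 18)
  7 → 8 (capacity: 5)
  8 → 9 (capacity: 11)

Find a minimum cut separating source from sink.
Min cut value = 5, edges: (7,8)

Min cut value: 5
Partition: S = [0, 1, 2, 3, 4, 5, 6, 7], T = [8, 9]
Cut edges: (7,8)

By max-flow min-cut theorem, max flow = min cut = 5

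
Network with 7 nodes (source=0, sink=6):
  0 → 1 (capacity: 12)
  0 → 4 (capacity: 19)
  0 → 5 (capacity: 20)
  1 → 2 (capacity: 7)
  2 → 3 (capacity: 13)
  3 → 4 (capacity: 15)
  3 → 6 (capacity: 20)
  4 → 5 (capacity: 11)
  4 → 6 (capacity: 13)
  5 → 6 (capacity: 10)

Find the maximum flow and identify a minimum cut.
Max flow = 30, Min cut edges: (1,2), (4,6), (5,6)

Maximum flow: 30
Minimum cut: (1,2), (4,6), (5,6)
Partition: S = [0, 1, 4, 5], T = [2, 3, 6]

Max-flow min-cut theorem verified: both equal 30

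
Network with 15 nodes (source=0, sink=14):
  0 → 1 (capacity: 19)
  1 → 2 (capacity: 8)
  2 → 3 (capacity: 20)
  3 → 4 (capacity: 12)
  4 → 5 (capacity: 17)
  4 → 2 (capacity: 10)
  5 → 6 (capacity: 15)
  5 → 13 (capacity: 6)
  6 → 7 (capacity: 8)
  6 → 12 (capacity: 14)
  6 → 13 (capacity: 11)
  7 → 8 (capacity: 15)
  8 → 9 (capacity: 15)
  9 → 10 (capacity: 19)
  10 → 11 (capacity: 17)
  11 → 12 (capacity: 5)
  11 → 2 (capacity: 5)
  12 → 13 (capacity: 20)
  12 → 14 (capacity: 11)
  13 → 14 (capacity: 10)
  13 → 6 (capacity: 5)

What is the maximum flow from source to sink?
Maximum flow = 8

Max flow: 8

Flow assignment:
  0 → 1: 8/19
  1 → 2: 8/8
  2 → 3: 8/20
  3 → 4: 8/12
  4 → 5: 8/17
  5 → 6: 2/15
  5 → 13: 6/6
  6 → 12: 2/14
  12 → 14: 2/11
  13 → 14: 6/10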